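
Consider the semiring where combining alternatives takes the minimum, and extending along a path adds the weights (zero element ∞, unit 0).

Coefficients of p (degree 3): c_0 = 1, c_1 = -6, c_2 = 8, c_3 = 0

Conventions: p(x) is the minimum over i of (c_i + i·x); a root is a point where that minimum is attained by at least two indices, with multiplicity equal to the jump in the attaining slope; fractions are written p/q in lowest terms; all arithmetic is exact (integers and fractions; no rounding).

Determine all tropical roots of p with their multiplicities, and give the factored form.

hull edge (i=0, c=1) to (i=1, c=-6): slope -7, span 1
hull edge (i=1, c=-6) to (i=3, c=0): slope 3, span 2
Factored form: p(x) = 0 ⊗ (x ⊕ (-3)) ⊗ (x ⊕ (-3)) ⊗ (x ⊕ 7)
Answer: roots = -3 (mult 2), 7 (mult 1)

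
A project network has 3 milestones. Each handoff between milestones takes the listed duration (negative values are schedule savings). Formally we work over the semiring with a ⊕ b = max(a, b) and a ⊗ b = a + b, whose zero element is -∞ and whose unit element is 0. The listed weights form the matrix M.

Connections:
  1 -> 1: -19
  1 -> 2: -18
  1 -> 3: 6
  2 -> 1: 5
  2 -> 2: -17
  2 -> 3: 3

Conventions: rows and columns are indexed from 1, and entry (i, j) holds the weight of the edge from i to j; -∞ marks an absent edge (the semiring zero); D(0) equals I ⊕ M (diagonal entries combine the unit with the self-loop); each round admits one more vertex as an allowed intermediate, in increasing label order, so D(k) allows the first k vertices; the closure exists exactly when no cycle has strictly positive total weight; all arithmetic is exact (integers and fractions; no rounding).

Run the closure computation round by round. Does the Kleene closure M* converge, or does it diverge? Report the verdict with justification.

D(0):
  [0, -18, 6]
  [5, 0, 3]
  [-∞, -∞, 0]
D(1):
  [0, -18, 6]
  [5, 0, 11]
  [-∞, -∞, 0]
D(2):
  [0, -18, 6]
  [5, 0, 11]
  [-∞, -∞, 0]
D(3):
  [0, -18, 6]
  [5, 0, 11]
  [-∞, -∞, 0]
Key observation: every diagonal entry stays at the unit through all rounds, so no improving cycle exists.
Answer: CONVERGES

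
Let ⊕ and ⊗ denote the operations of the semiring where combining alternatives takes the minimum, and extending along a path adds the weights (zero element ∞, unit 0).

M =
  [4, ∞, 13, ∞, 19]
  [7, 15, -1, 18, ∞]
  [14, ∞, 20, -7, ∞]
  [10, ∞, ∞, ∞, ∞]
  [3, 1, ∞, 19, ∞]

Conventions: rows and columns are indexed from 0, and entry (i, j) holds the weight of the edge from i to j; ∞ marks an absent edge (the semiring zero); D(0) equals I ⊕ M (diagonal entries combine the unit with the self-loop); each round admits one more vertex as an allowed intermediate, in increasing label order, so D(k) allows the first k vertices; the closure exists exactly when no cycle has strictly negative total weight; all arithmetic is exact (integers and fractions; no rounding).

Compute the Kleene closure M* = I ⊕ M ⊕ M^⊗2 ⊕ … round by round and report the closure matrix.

D(0):
  [0, ∞, 13, ∞, 19]
  [7, 0, -1, 18, ∞]
  [14, ∞, 0, -7, ∞]
  [10, ∞, ∞, 0, ∞]
  [3, 1, ∞, 19, 0]
D(1):
  [0, ∞, 13, ∞, 19]
  [7, 0, -1, 18, 26]
  [14, ∞, 0, -7, 33]
  [10, ∞, 23, 0, 29]
  [3, 1, 16, 19, 0]
D(2):
  [0, ∞, 13, ∞, 19]
  [7, 0, -1, 18, 26]
  [14, ∞, 0, -7, 33]
  [10, ∞, 23, 0, 29]
  [3, 1, 0, 19, 0]
D(3):
  [0, ∞, 13, 6, 19]
  [7, 0, -1, -8, 26]
  [14, ∞, 0, -7, 33]
  [10, ∞, 23, 0, 29]
  [3, 1, 0, -7, 0]
D(4):
  [0, ∞, 13, 6, 19]
  [2, 0, -1, -8, 21]
  [3, ∞, 0, -7, 22]
  [10, ∞, 23, 0, 29]
  [3, 1, 0, -7, 0]
D(5):
  [0, 20, 13, 6, 19]
  [2, 0, -1, -8, 21]
  [3, 23, 0, -7, 22]
  [10, 30, 23, 0, 29]
  [3, 1, 0, -7, 0]
Answer: M* = [[0, 20, 13, 6, 19], [2, 0, -1, -8, 21], [3, 23, 0, -7, 22], [10, 30, 23, 0, 29], [3, 1, 0, -7, 0]]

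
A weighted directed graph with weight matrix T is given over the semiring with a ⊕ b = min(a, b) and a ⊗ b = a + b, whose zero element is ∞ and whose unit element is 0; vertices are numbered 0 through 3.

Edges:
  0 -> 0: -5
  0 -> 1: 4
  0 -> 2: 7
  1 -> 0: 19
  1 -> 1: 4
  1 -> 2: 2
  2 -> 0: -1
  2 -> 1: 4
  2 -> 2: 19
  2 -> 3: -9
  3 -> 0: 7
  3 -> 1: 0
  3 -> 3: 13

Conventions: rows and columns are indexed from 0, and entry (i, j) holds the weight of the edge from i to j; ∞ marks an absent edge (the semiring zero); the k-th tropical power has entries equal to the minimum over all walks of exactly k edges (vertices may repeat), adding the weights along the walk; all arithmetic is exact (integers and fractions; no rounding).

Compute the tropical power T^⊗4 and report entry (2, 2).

T^⊗2:
  [-10, -1, 2, -2]
  [1, 6, 6, -7]
  [-6, -9, 6, 4]
  [2, 4, 2, 26]
T^⊗3:
  [-15, -6, -3, -7]
  [-4, -7, 8, -3]
  [-11, -5, -7, -3]
  [-3, 6, 6, -7]
T^⊗4:
  [-20, -11, -8, -12]
  [-9, -3, -5, -1]
  [-16, -7, -4, -16]
  [-8, -7, 4, -3]
Key observation: the optimum is the walk 2->0->0->0->2, with weight (-1) + (-5) + (-5) + 7 = -4.
Optimal value attained by: walk 2->0->0->0->2.
Answer: (T^⊗4)[2][2] = -4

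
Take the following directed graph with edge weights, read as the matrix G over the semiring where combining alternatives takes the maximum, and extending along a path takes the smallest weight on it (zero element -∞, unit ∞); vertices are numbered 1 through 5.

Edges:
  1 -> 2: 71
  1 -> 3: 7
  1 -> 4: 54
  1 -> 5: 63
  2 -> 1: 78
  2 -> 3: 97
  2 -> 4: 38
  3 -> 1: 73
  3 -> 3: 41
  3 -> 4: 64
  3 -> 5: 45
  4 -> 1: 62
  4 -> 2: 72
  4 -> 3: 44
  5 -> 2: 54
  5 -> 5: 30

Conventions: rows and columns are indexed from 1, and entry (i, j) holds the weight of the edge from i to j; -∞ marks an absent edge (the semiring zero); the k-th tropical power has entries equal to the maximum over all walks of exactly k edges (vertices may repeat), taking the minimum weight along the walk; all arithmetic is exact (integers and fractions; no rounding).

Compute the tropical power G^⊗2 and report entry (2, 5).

G^⊗2:
  [71, 54, 71, 38, 30]
  [73, 71, 41, 64, 63]
  [62, 71, 44, 54, 63]
  [72, 62, 72, 54, 62]
  [54, 30, 54, 38, 30]
Key observation: the optimum is the walk 2->1->5, with weight 78 min 63 = 63.
Optimal value attained by: walk 2->1->5.
Answer: (G^⊗2)[2][5] = 63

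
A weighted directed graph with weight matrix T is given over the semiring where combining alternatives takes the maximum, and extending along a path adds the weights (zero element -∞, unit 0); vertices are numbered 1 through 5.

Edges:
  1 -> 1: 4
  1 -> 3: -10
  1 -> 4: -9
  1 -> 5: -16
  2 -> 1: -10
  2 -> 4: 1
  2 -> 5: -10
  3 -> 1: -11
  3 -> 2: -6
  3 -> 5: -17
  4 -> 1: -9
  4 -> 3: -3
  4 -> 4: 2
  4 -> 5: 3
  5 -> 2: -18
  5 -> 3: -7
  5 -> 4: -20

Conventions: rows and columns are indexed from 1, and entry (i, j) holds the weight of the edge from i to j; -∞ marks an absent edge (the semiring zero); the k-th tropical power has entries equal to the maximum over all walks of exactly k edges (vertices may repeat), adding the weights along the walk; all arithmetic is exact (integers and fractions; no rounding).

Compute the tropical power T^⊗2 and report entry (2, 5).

T^⊗2:
  [8, -16, -6, -5, -6]
  [-6, -28, -2, 3, 4]
  [-7, -35, -21, -5, -16]
  [-5, -9, -1, 4, 5]
  [-18, -13, -23, -17, -17]
Key observation: the optimum is the walk 2->4->5, with weight 1 + 3 = 4.
Optimal value attained by: walk 2->4->5.
Answer: (T^⊗2)[2][5] = 4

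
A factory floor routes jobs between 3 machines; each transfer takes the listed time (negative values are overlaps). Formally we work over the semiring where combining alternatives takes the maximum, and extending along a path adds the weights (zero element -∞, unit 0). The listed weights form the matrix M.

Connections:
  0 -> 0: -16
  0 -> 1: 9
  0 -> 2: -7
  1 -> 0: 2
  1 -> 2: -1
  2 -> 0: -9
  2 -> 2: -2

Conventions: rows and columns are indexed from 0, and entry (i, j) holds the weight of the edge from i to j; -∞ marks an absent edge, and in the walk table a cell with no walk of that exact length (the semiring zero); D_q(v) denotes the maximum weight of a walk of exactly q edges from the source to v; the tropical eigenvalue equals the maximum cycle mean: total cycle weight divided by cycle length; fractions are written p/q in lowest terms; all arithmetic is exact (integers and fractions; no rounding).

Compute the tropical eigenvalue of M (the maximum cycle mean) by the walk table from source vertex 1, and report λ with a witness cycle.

q=0: [-∞, 0, -∞]
q=1: [2, -∞, -1]
q=2: [-10, 11, -3]
q=3: [13, -1, 10]
Optimal cycle mean attained by: cycle 0->1->0, total 9 + 2, length 2.
Answer: λ = 11/2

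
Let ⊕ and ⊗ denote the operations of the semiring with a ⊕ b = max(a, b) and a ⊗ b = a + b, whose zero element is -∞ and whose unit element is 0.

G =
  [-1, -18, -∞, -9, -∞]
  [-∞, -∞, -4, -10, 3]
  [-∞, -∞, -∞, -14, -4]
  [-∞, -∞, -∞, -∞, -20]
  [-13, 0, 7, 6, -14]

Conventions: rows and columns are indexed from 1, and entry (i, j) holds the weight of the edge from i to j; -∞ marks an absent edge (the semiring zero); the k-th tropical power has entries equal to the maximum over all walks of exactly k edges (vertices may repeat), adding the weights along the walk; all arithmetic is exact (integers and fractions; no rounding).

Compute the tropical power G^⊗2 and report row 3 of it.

G^⊗2:
  [-2, -19, -22, -10, -15]
  [-10, 3, 10, 9, -8]
  [-17, -4, 3, 2, -18]
  [-33, -20, -13, -14, -34]
  [-14, -14, -4, -7, 3]
Answer: row 3 of G^⊗2 = [-17, -4, 3, 2, -18]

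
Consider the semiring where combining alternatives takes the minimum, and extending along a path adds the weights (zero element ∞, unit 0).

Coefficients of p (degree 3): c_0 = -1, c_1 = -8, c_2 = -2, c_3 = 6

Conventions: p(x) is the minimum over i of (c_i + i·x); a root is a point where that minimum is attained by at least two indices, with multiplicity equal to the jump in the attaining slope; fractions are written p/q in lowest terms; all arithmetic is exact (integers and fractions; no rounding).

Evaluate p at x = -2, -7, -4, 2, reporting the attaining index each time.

p(-2) = min(-1+0·(-2)=-1, -8+1·(-2)=-10, -2+2·(-2)=-6, 6+3·(-2)=0) = -10 (attained by i=1)
p(-7) = min(-1+0·(-7)=-1, -8+1·(-7)=-15, -2+2·(-7)=-16, 6+3·(-7)=-15) = -16 (attained by i=2)
p(-4) = min(-1+0·(-4)=-1, -8+1·(-4)=-12, -2+2·(-4)=-10, 6+3·(-4)=-6) = -12 (attained by i=1)
p(2) = min(-1+0·2=-1, -8+1·2=-6, -2+2·2=2, 6+3·2=12) = -6 (attained by i=1)
Answer: p(-2) = -10; p(-7) = -16; p(-4) = -12; p(2) = -6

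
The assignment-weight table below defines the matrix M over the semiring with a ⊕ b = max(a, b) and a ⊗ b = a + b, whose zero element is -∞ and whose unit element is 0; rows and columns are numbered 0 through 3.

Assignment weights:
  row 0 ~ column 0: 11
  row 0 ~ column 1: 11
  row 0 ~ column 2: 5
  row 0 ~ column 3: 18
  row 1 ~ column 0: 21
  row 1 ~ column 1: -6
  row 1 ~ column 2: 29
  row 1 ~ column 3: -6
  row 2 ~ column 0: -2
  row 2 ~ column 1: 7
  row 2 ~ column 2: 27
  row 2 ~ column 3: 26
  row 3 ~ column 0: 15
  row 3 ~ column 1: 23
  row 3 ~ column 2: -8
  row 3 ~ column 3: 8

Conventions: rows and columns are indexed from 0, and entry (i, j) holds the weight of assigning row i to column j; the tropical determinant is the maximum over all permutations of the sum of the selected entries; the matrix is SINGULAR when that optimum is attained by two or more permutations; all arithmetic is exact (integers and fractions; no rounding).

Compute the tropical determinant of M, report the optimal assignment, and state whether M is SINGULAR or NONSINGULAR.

σ = (0, 1, 2, 3): 11 + (-6) + 27 + 8 = 40
σ = (0, 1, 3, 2): 11 + (-6) + 26 + (-8) = 23
σ = (0, 2, 1, 3): 11 + 29 + 7 + 8 = 55
σ = (0, 2, 3, 1): 11 + 29 + 26 + 23 = 89
σ = (0, 3, 1, 2): 11 + (-6) + 7 + (-8) = 4
σ = (0, 3, 2, 1): 11 + (-6) + 27 + 23 = 55
σ = (1, 0, 2, 3): 11 + 21 + 27 + 8 = 67
σ = (1, 0, 3, 2): 11 + 21 + 26 + (-8) = 50
σ = (1, 2, 0, 3): 11 + 29 + (-2) + 8 = 46
σ = (1, 2, 3, 0): 11 + 29 + 26 + 15 = 81
σ = (1, 3, 0, 2): 11 + (-6) + (-2) + (-8) = -5
σ = (1, 3, 2, 0): 11 + (-6) + 27 + 15 = 47
σ = (2, 0, 1, 3): 5 + 21 + 7 + 8 = 41
σ = (2, 0, 3, 1): 5 + 21 + 26 + 23 = 75
σ = (2, 1, 0, 3): 5 + (-6) + (-2) + 8 = 5
σ = (2, 1, 3, 0): 5 + (-6) + 26 + 15 = 40
σ = (2, 3, 0, 1): 5 + (-6) + (-2) + 23 = 20
σ = (2, 3, 1, 0): 5 + (-6) + 7 + 15 = 21
σ = (3, 0, 1, 2): 18 + 21 + 7 + (-8) = 38
σ = (3, 0, 2, 1): 18 + 21 + 27 + 23 = 89
σ = (3, 1, 0, 2): 18 + (-6) + (-2) + (-8) = 2
σ = (3, 1, 2, 0): 18 + (-6) + 27 + 15 = 54
σ = (3, 2, 0, 1): 18 + 29 + (-2) + 23 = 68
σ = (3, 2, 1, 0): 18 + 29 + 7 + 15 = 69
Optimal value attained by: σ = (0, 2, 3, 1).
Answer: det⊕(M) = 89; verdict: SINGULAR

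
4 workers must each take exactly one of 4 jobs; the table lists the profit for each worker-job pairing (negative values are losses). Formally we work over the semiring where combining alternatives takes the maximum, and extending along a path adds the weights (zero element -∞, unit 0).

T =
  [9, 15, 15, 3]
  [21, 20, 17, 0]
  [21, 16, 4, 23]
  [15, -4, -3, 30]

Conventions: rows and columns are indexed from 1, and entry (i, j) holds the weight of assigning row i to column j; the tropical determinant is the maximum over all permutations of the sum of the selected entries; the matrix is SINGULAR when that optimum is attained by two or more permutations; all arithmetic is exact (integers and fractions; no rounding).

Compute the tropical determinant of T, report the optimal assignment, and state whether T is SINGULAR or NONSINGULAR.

σ = (1, 2, 3, 4): 9 + 20 + 4 + 30 = 63
σ = (1, 2, 4, 3): 9 + 20 + 23 + (-3) = 49
σ = (1, 3, 2, 4): 9 + 17 + 16 + 30 = 72
σ = (1, 3, 4, 2): 9 + 17 + 23 + (-4) = 45
σ = (1, 4, 2, 3): 9 + 0 + 16 + (-3) = 22
σ = (1, 4, 3, 2): 9 + 0 + 4 + (-4) = 9
σ = (2, 1, 3, 4): 15 + 21 + 4 + 30 = 70
σ = (2, 1, 4, 3): 15 + 21 + 23 + (-3) = 56
σ = (2, 3, 1, 4): 15 + 17 + 21 + 30 = 83
σ = (2, 3, 4, 1): 15 + 17 + 23 + 15 = 70
σ = (2, 4, 1, 3): 15 + 0 + 21 + (-3) = 33
σ = (2, 4, 3, 1): 15 + 0 + 4 + 15 = 34
σ = (3, 1, 2, 4): 15 + 21 + 16 + 30 = 82
σ = (3, 1, 4, 2): 15 + 21 + 23 + (-4) = 55
σ = (3, 2, 1, 4): 15 + 20 + 21 + 30 = 86
σ = (3, 2, 4, 1): 15 + 20 + 23 + 15 = 73
σ = (3, 4, 1, 2): 15 + 0 + 21 + (-4) = 32
σ = (3, 4, 2, 1): 15 + 0 + 16 + 15 = 46
σ = (4, 1, 2, 3): 3 + 21 + 16 + (-3) = 37
σ = (4, 1, 3, 2): 3 + 21 + 4 + (-4) = 24
σ = (4, 2, 1, 3): 3 + 20 + 21 + (-3) = 41
σ = (4, 2, 3, 1): 3 + 20 + 4 + 15 = 42
σ = (4, 3, 1, 2): 3 + 17 + 21 + (-4) = 37
σ = (4, 3, 2, 1): 3 + 17 + 16 + 15 = 51
Optimal value attained by: σ = (3, 2, 1, 4).
Answer: det⊕(T) = 86; verdict: NONSINGULAR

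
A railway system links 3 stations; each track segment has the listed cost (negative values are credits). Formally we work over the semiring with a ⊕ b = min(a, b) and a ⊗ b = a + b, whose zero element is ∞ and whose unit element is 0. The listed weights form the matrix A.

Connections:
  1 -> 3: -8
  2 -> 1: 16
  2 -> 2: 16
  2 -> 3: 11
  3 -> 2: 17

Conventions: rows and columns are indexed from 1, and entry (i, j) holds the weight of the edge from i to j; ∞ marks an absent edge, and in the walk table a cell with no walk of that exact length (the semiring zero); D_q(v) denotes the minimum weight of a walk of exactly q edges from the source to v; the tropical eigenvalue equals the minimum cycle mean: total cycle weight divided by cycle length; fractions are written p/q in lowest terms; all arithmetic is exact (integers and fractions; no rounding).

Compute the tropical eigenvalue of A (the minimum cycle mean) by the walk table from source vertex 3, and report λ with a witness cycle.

q=0: [∞, ∞, 0]
q=1: [∞, 17, ∞]
q=2: [33, 33, 28]
q=3: [49, 45, 25]
Optimal cycle mean attained by: cycle 1->3->2->1, total (-8) + 17 + 16, length 3.
Answer: λ = 25/3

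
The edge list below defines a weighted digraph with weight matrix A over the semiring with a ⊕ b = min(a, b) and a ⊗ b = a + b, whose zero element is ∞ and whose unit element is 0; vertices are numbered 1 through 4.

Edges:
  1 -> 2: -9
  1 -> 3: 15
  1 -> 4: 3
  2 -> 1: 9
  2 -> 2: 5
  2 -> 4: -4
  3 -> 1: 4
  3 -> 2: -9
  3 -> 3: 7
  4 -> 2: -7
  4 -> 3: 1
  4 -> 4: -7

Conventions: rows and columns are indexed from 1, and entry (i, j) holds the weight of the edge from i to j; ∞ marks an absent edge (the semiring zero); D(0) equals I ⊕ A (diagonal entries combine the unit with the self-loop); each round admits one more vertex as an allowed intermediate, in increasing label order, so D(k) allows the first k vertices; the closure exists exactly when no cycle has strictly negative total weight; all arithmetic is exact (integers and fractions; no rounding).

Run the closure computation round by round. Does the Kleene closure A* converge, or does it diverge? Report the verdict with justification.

Detection: at round 0, diagonal entry (4, 4) turns strictly negative.
Key observation: the cycle 4->4 has total weight (-7), which is strictly negative.
Answer: DIVERGES — negative cycle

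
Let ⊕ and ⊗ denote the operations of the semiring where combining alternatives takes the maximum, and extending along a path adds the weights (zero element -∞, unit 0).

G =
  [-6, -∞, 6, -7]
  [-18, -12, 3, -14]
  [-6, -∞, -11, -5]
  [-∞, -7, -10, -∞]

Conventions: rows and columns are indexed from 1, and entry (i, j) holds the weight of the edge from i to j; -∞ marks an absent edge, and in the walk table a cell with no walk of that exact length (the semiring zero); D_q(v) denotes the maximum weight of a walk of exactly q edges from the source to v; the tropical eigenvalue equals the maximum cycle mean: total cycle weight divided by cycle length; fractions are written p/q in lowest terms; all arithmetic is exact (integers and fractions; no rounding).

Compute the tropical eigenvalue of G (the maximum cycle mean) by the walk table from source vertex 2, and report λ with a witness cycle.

q=0: [-∞, 0, -∞, -∞]
q=1: [-18, -12, 3, -14]
q=2: [-3, -21, -8, -2]
q=3: [-9, -9, 3, -10]
q=4: [-3, -17, -3, -2]
Optimal cycle mean attained by: cycle 1->3->1, total 6 + (-6), length 2.
Answer: λ = 0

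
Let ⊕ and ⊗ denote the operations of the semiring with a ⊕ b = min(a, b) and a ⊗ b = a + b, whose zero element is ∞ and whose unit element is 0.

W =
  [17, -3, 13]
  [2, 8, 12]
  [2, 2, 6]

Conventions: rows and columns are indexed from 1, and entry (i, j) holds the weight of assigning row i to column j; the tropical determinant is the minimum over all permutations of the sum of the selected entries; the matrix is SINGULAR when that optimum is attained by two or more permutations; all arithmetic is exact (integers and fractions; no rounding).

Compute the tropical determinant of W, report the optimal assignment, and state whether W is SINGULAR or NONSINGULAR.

σ = (1, 2, 3): 17 + 8 + 6 = 31
σ = (1, 3, 2): 17 + 12 + 2 = 31
σ = (2, 1, 3): (-3) + 2 + 6 = 5
σ = (2, 3, 1): (-3) + 12 + 2 = 11
σ = (3, 1, 2): 13 + 2 + 2 = 17
σ = (3, 2, 1): 13 + 8 + 2 = 23
Optimal value attained by: σ = (2, 1, 3).
Answer: det⊕(W) = 5; verdict: NONSINGULAR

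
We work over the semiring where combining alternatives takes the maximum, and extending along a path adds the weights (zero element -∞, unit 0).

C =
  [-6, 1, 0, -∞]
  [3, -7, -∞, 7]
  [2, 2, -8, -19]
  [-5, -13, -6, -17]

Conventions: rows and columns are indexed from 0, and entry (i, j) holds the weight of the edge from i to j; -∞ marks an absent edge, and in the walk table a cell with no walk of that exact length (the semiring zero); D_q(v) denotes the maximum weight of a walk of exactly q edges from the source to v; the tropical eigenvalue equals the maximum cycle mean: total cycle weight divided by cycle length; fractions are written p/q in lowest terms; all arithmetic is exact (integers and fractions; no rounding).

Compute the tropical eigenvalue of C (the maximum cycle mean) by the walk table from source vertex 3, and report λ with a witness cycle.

q=0: [-∞, -∞, -∞, 0]
q=1: [-5, -13, -6, -17]
q=2: [-4, -4, -5, -6]
q=3: [-1, -3, -4, 3]
q=4: [0, 0, -1, 4]
Optimal cycle mean attained by: cycle 0->1->0, total 1 + 3, length 2.
Answer: λ = 2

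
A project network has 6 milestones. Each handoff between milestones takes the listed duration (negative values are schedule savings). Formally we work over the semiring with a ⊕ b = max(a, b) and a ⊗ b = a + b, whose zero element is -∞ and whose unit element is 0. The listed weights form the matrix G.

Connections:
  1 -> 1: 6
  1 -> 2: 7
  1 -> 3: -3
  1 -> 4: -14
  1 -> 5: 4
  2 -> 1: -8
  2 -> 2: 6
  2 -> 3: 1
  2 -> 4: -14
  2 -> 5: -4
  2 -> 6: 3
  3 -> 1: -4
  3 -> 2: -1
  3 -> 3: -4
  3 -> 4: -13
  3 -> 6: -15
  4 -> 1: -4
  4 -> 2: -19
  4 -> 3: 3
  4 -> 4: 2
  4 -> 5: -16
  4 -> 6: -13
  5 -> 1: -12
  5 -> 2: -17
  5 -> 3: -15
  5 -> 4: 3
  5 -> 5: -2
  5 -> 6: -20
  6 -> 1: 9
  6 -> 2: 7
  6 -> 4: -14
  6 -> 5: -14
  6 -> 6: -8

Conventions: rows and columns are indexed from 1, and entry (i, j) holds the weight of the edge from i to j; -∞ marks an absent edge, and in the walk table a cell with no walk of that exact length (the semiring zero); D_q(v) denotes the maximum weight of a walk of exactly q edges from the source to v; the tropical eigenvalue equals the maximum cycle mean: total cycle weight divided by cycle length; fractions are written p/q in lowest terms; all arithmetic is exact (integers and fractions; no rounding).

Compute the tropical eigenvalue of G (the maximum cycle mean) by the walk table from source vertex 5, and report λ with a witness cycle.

q=0: [-∞, -∞, -∞, -∞, 0, -∞]
q=1: [-12, -17, -15, 3, -2, -20]
q=2: [-1, -5, 6, 5, -4, -10]
q=3: [5, 6, 8, 7, 3, -2]
q=4: [11, 12, 10, 9, 9, 9]
q=5: [18, 18, 13, 12, 15, 15]
q=6: [24, 25, 19, 18, 22, 21]
Optimal cycle mean attained by: cycle 1->2->6->1, total 7 + 3 + 9, length 3.
Answer: λ = 19/3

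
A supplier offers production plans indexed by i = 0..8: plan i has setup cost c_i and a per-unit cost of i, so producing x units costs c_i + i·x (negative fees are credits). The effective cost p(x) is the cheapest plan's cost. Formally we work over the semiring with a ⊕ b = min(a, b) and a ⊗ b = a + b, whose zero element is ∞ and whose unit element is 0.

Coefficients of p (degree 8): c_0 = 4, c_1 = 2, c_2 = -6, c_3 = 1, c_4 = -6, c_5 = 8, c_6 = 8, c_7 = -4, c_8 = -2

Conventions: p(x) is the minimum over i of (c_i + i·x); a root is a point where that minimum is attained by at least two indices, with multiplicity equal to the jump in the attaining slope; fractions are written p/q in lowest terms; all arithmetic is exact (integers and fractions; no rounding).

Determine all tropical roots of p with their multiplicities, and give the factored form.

hull edge (i=0, c=4) to (i=2, c=-6): slope -5, span 2
hull edge (i=2, c=-6) to (i=4, c=-6): slope 0, span 2
hull edge (i=4, c=-6) to (i=7, c=-4): slope 2/3, span 3
hull edge (i=7, c=-4) to (i=8, c=-2): slope 2, span 1
Factored form: p(x) = -2 ⊗ (x ⊕ (-2)) ⊗ (x ⊕ (-2/3)) ⊗ (x ⊕ (-2/3)) ⊗ (x ⊕ (-2/3)) ⊗ (x ⊕ 0) ⊗ (x ⊕ 0) ⊗ (x ⊕ 5) ⊗ (x ⊕ 5)
Answer: roots = -2 (mult 1), -2/3 (mult 3), 0 (mult 2), 5 (mult 2)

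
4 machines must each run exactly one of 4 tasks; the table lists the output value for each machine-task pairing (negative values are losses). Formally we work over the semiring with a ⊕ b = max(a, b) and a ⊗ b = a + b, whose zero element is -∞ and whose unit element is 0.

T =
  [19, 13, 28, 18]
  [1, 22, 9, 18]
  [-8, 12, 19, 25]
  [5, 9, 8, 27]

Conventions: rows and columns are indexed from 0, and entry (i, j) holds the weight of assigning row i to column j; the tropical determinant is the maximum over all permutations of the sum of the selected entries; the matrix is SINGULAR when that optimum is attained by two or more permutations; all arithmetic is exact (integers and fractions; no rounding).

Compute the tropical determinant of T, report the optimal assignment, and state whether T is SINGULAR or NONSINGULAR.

σ = (0, 1, 2, 3): 19 + 22 + 19 + 27 = 87
σ = (0, 1, 3, 2): 19 + 22 + 25 + 8 = 74
σ = (0, 2, 1, 3): 19 + 9 + 12 + 27 = 67
σ = (0, 2, 3, 1): 19 + 9 + 25 + 9 = 62
σ = (0, 3, 1, 2): 19 + 18 + 12 + 8 = 57
σ = (0, 3, 2, 1): 19 + 18 + 19 + 9 = 65
σ = (1, 0, 2, 3): 13 + 1 + 19 + 27 = 60
σ = (1, 0, 3, 2): 13 + 1 + 25 + 8 = 47
σ = (1, 2, 0, 3): 13 + 9 + (-8) + 27 = 41
σ = (1, 2, 3, 0): 13 + 9 + 25 + 5 = 52
σ = (1, 3, 0, 2): 13 + 18 + (-8) + 8 = 31
σ = (1, 3, 2, 0): 13 + 18 + 19 + 5 = 55
σ = (2, 0, 1, 3): 28 + 1 + 12 + 27 = 68
σ = (2, 0, 3, 1): 28 + 1 + 25 + 9 = 63
σ = (2, 1, 0, 3): 28 + 22 + (-8) + 27 = 69
σ = (2, 1, 3, 0): 28 + 22 + 25 + 5 = 80
σ = (2, 3, 0, 1): 28 + 18 + (-8) + 9 = 47
σ = (2, 3, 1, 0): 28 + 18 + 12 + 5 = 63
σ = (3, 0, 1, 2): 18 + 1 + 12 + 8 = 39
σ = (3, 0, 2, 1): 18 + 1 + 19 + 9 = 47
σ = (3, 1, 0, 2): 18 + 22 + (-8) + 8 = 40
σ = (3, 1, 2, 0): 18 + 22 + 19 + 5 = 64
σ = (3, 2, 0, 1): 18 + 9 + (-8) + 9 = 28
σ = (3, 2, 1, 0): 18 + 9 + 12 + 5 = 44
Optimal value attained by: σ = (0, 1, 2, 3).
Answer: det⊕(T) = 87; verdict: NONSINGULAR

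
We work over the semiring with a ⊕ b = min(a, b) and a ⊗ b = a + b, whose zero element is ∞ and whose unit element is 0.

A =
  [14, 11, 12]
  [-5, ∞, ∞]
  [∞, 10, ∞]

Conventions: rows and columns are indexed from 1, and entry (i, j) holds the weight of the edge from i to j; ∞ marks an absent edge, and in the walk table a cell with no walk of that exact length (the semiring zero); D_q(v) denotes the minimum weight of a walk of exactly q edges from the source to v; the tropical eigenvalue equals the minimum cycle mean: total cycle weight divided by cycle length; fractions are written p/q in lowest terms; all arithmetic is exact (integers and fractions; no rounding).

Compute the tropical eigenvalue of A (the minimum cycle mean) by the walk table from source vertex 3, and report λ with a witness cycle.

q=0: [∞, ∞, 0]
q=1: [∞, 10, ∞]
q=2: [5, ∞, ∞]
q=3: [19, 16, 17]
Optimal cycle mean attained by: cycle 1->2->1, total 11 + (-5), length 2.
Answer: λ = 3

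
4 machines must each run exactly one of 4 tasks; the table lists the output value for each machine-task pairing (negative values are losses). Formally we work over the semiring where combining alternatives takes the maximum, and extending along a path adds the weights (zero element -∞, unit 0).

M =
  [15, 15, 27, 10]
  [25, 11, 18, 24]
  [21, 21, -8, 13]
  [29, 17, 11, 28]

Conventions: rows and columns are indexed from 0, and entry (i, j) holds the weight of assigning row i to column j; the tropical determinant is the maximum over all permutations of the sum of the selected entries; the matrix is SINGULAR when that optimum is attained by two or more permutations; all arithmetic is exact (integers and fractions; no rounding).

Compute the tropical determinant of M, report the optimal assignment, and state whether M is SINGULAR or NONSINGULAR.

σ = (0, 1, 2, 3): 15 + 11 + (-8) + 28 = 46
σ = (0, 1, 3, 2): 15 + 11 + 13 + 11 = 50
σ = (0, 2, 1, 3): 15 + 18 + 21 + 28 = 82
σ = (0, 2, 3, 1): 15 + 18 + 13 + 17 = 63
σ = (0, 3, 1, 2): 15 + 24 + 21 + 11 = 71
σ = (0, 3, 2, 1): 15 + 24 + (-8) + 17 = 48
σ = (1, 0, 2, 3): 15 + 25 + (-8) + 28 = 60
σ = (1, 0, 3, 2): 15 + 25 + 13 + 11 = 64
σ = (1, 2, 0, 3): 15 + 18 + 21 + 28 = 82
σ = (1, 2, 3, 0): 15 + 18 + 13 + 29 = 75
σ = (1, 3, 0, 2): 15 + 24 + 21 + 11 = 71
σ = (1, 3, 2, 0): 15 + 24 + (-8) + 29 = 60
σ = (2, 0, 1, 3): 27 + 25 + 21 + 28 = 101
σ = (2, 0, 3, 1): 27 + 25 + 13 + 17 = 82
σ = (2, 1, 0, 3): 27 + 11 + 21 + 28 = 87
σ = (2, 1, 3, 0): 27 + 11 + 13 + 29 = 80
σ = (2, 3, 0, 1): 27 + 24 + 21 + 17 = 89
σ = (2, 3, 1, 0): 27 + 24 + 21 + 29 = 101
σ = (3, 0, 1, 2): 10 + 25 + 21 + 11 = 67
σ = (3, 0, 2, 1): 10 + 25 + (-8) + 17 = 44
σ = (3, 1, 0, 2): 10 + 11 + 21 + 11 = 53
σ = (3, 1, 2, 0): 10 + 11 + (-8) + 29 = 42
σ = (3, 2, 0, 1): 10 + 18 + 21 + 17 = 66
σ = (3, 2, 1, 0): 10 + 18 + 21 + 29 = 78
Optimal value attained by: σ = (2, 0, 1, 3).
Answer: det⊕(M) = 101; verdict: SINGULAR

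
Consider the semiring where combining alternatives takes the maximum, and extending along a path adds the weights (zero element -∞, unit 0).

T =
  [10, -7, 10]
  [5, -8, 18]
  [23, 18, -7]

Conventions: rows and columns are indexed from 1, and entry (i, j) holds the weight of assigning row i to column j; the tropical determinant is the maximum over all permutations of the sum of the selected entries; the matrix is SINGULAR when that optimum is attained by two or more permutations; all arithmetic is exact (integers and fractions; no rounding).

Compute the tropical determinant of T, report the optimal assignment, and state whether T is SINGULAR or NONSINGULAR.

σ = (1, 2, 3): 10 + (-8) + (-7) = -5
σ = (1, 3, 2): 10 + 18 + 18 = 46
σ = (2, 1, 3): (-7) + 5 + (-7) = -9
σ = (2, 3, 1): (-7) + 18 + 23 = 34
σ = (3, 1, 2): 10 + 5 + 18 = 33
σ = (3, 2, 1): 10 + (-8) + 23 = 25
Optimal value attained by: σ = (1, 3, 2).
Answer: det⊕(T) = 46; verdict: NONSINGULAR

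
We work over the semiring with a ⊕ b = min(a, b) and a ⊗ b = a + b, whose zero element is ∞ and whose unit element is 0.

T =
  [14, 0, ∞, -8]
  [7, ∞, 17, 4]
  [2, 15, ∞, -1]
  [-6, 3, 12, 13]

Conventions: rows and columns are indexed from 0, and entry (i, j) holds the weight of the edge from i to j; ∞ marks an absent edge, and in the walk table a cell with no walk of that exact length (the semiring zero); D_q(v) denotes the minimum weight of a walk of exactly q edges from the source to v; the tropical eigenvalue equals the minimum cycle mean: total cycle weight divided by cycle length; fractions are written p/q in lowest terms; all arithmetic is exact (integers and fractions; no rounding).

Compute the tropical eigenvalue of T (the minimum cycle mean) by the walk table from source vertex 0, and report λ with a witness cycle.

q=0: [0, ∞, ∞, ∞]
q=1: [14, 0, ∞, -8]
q=2: [-14, -5, 4, 4]
q=3: [-2, -14, 12, -22]
q=4: [-28, -19, -10, -10]
Optimal cycle mean attained by: cycle 0->3->0, total (-8) + (-6), length 2.
Answer: λ = -7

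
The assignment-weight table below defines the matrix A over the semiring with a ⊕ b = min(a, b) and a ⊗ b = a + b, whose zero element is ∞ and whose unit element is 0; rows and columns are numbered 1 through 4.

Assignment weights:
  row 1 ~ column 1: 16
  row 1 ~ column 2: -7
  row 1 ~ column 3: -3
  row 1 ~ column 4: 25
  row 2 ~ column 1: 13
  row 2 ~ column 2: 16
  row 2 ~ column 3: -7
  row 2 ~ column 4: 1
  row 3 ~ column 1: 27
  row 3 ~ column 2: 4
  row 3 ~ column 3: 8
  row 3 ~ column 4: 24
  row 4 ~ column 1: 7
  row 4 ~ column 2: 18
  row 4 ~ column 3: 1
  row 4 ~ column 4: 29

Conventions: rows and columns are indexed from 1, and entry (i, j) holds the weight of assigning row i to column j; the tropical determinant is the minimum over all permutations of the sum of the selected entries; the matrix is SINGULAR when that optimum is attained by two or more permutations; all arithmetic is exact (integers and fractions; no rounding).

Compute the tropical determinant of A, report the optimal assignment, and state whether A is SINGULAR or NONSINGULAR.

σ = (1, 2, 3, 4): 16 + 16 + 8 + 29 = 69
σ = (1, 2, 4, 3): 16 + 16 + 24 + 1 = 57
σ = (1, 3, 2, 4): 16 + (-7) + 4 + 29 = 42
σ = (1, 3, 4, 2): 16 + (-7) + 24 + 18 = 51
σ = (1, 4, 2, 3): 16 + 1 + 4 + 1 = 22
σ = (1, 4, 3, 2): 16 + 1 + 8 + 18 = 43
σ = (2, 1, 3, 4): (-7) + 13 + 8 + 29 = 43
σ = (2, 1, 4, 3): (-7) + 13 + 24 + 1 = 31
σ = (2, 3, 1, 4): (-7) + (-7) + 27 + 29 = 42
σ = (2, 3, 4, 1): (-7) + (-7) + 24 + 7 = 17
σ = (2, 4, 1, 3): (-7) + 1 + 27 + 1 = 22
σ = (2, 4, 3, 1): (-7) + 1 + 8 + 7 = 9
σ = (3, 1, 2, 4): (-3) + 13 + 4 + 29 = 43
σ = (3, 1, 4, 2): (-3) + 13 + 24 + 18 = 52
σ = (3, 2, 1, 4): (-3) + 16 + 27 + 29 = 69
σ = (3, 2, 4, 1): (-3) + 16 + 24 + 7 = 44
σ = (3, 4, 1, 2): (-3) + 1 + 27 + 18 = 43
σ = (3, 4, 2, 1): (-3) + 1 + 4 + 7 = 9
σ = (4, 1, 2, 3): 25 + 13 + 4 + 1 = 43
σ = (4, 1, 3, 2): 25 + 13 + 8 + 18 = 64
σ = (4, 2, 1, 3): 25 + 16 + 27 + 1 = 69
σ = (4, 2, 3, 1): 25 + 16 + 8 + 7 = 56
σ = (4, 3, 1, 2): 25 + (-7) + 27 + 18 = 63
σ = (4, 3, 2, 1): 25 + (-7) + 4 + 7 = 29
Optimal value attained by: σ = (2, 4, 3, 1).
Answer: det⊕(A) = 9; verdict: SINGULAR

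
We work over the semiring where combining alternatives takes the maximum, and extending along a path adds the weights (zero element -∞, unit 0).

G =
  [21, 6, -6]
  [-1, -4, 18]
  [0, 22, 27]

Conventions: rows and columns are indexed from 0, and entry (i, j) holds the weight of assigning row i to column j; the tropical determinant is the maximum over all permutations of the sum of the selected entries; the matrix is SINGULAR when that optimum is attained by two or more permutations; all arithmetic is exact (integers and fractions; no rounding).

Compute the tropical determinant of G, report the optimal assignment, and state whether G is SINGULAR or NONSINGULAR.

σ = (0, 1, 2): 21 + (-4) + 27 = 44
σ = (0, 2, 1): 21 + 18 + 22 = 61
σ = (1, 0, 2): 6 + (-1) + 27 = 32
σ = (1, 2, 0): 6 + 18 + 0 = 24
σ = (2, 0, 1): (-6) + (-1) + 22 = 15
σ = (2, 1, 0): (-6) + (-4) + 0 = -10
Optimal value attained by: σ = (0, 2, 1).
Answer: det⊕(G) = 61; verdict: NONSINGULAR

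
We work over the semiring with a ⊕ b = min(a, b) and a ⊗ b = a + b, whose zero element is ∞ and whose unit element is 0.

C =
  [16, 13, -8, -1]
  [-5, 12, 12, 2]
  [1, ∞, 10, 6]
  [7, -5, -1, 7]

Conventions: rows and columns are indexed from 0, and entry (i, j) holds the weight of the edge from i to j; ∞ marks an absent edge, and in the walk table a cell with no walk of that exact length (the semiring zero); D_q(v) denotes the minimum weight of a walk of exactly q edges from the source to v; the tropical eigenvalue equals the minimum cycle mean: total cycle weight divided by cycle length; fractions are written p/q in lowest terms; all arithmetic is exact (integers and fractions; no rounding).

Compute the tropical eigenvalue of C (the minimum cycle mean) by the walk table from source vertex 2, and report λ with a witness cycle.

q=0: [∞, ∞, 0, ∞]
q=1: [1, ∞, 10, 6]
q=2: [11, 1, -7, 0]
q=3: [-6, -5, -1, -1]
q=4: [-10, -6, -14, -7]
Optimal cycle mean attained by: cycle 0->3->1->0, total (-1) + (-5) + (-5), length 3.
Answer: λ = -11/3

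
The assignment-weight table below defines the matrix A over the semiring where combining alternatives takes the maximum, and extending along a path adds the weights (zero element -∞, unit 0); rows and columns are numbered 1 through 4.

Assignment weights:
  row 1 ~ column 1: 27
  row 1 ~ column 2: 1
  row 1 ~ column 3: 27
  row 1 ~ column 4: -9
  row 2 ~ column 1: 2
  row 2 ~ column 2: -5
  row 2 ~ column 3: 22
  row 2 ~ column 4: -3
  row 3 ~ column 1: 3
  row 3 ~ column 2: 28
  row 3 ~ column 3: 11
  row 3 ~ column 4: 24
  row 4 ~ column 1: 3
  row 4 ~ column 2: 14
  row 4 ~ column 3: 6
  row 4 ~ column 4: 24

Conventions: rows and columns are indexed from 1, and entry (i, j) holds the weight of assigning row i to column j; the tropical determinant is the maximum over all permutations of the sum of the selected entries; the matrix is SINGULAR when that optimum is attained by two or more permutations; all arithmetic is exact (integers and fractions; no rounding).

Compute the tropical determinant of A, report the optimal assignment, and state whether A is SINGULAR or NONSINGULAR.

σ = (1, 2, 3, 4): 27 + (-5) + 11 + 24 = 57
σ = (1, 2, 4, 3): 27 + (-5) + 24 + 6 = 52
σ = (1, 3, 2, 4): 27 + 22 + 28 + 24 = 101
σ = (1, 3, 4, 2): 27 + 22 + 24 + 14 = 87
σ = (1, 4, 2, 3): 27 + (-3) + 28 + 6 = 58
σ = (1, 4, 3, 2): 27 + (-3) + 11 + 14 = 49
σ = (2, 1, 3, 4): 1 + 2 + 11 + 24 = 38
σ = (2, 1, 4, 3): 1 + 2 + 24 + 6 = 33
σ = (2, 3, 1, 4): 1 + 22 + 3 + 24 = 50
σ = (2, 3, 4, 1): 1 + 22 + 24 + 3 = 50
σ = (2, 4, 1, 3): 1 + (-3) + 3 + 6 = 7
σ = (2, 4, 3, 1): 1 + (-3) + 11 + 3 = 12
σ = (3, 1, 2, 4): 27 + 2 + 28 + 24 = 81
σ = (3, 1, 4, 2): 27 + 2 + 24 + 14 = 67
σ = (3, 2, 1, 4): 27 + (-5) + 3 + 24 = 49
σ = (3, 2, 4, 1): 27 + (-5) + 24 + 3 = 49
σ = (3, 4, 1, 2): 27 + (-3) + 3 + 14 = 41
σ = (3, 4, 2, 1): 27 + (-3) + 28 + 3 = 55
σ = (4, 1, 2, 3): (-9) + 2 + 28 + 6 = 27
σ = (4, 1, 3, 2): (-9) + 2 + 11 + 14 = 18
σ = (4, 2, 1, 3): (-9) + (-5) + 3 + 6 = -5
σ = (4, 2, 3, 1): (-9) + (-5) + 11 + 3 = 0
σ = (4, 3, 1, 2): (-9) + 22 + 3 + 14 = 30
σ = (4, 3, 2, 1): (-9) + 22 + 28 + 3 = 44
Optimal value attained by: σ = (1, 3, 2, 4).
Answer: det⊕(A) = 101; verdict: NONSINGULAR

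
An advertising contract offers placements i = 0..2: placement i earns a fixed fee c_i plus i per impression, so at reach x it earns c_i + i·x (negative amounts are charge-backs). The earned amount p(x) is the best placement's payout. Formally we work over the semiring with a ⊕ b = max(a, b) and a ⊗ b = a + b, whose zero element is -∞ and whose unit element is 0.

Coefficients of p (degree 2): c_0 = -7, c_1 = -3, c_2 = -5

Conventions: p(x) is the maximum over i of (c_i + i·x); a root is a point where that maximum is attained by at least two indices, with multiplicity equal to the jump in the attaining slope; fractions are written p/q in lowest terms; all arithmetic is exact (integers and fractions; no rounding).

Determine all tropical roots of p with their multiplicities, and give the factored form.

hull edge (i=0, c=-7) to (i=1, c=-3): slope 4, span 1
hull edge (i=1, c=-3) to (i=2, c=-5): slope -2, span 1
Factored form: p(x) = -5 ⊗ (x ⊕ (-4)) ⊗ (x ⊕ 2)
Answer: roots = -4 (mult 1), 2 (mult 1)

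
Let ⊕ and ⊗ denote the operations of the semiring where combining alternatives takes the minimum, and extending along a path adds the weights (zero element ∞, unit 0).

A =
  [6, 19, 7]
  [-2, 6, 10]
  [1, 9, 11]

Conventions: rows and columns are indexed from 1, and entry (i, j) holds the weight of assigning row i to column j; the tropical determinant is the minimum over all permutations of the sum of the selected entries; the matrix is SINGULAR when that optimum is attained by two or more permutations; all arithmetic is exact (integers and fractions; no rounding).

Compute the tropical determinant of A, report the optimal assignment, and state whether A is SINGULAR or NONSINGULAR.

σ = (1, 2, 3): 6 + 6 + 11 = 23
σ = (1, 3, 2): 6 + 10 + 9 = 25
σ = (2, 1, 3): 19 + (-2) + 11 = 28
σ = (2, 3, 1): 19 + 10 + 1 = 30
σ = (3, 1, 2): 7 + (-2) + 9 = 14
σ = (3, 2, 1): 7 + 6 + 1 = 14
Optimal value attained by: σ = (3, 1, 2).
Answer: det⊕(A) = 14; verdict: SINGULAR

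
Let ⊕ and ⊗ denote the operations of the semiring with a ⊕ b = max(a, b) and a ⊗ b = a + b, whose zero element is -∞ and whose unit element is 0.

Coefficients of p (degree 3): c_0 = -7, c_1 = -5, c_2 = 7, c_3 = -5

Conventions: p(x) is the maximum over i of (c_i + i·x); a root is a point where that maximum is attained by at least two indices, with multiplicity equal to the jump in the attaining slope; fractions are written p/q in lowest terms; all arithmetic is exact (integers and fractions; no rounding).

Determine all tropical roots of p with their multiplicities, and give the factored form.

hull edge (i=0, c=-7) to (i=2, c=7): slope 7, span 2
hull edge (i=2, c=7) to (i=3, c=-5): slope -12, span 1
Factored form: p(x) = -5 ⊗ (x ⊕ (-7)) ⊗ (x ⊕ (-7)) ⊗ (x ⊕ 12)
Answer: roots = -7 (mult 2), 12 (mult 1)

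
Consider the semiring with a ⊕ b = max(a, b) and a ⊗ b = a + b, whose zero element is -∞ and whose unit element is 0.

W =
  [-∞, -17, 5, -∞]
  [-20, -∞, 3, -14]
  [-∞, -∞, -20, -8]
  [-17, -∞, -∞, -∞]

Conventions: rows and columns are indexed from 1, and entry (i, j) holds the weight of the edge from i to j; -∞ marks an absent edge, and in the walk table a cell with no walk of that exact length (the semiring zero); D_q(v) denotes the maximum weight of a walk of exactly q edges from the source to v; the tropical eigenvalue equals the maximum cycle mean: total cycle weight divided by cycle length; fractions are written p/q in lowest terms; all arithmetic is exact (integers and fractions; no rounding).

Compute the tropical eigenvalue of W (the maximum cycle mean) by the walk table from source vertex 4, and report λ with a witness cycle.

q=0: [-∞, -∞, -∞, 0]
q=1: [-17, -∞, -∞, -∞]
q=2: [-∞, -34, -12, -∞]
q=3: [-54, -∞, -31, -20]
q=4: [-37, -71, -49, -39]
Optimal cycle mean attained by: cycle 1->3->4->1, total 5 + (-8) + (-17), length 3.
Answer: λ = -20/3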